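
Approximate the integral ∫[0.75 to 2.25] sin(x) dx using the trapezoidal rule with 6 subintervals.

f(x) = sin(x)
a = 0.75, b = 2.25, n = 6
h = (b - a)/n = 0.250000

Trapezoidal rule: (h/2)[f(x₀) + 2f(x₁) + 2f(x₂) + ... + f(xₙ)]

x_0 = 0.7500, f(x_0) = 0.681639, coefficient = 1
x_1 = 1.0000, f(x_1) = 0.841471, coefficient = 2
x_2 = 1.2500, f(x_2) = 0.948985, coefficient = 2
x_3 = 1.5000, f(x_3) = 0.997495, coefficient = 2
x_4 = 1.7500, f(x_4) = 0.983986, coefficient = 2
x_5 = 2.0000, f(x_5) = 0.909297, coefficient = 2
x_6 = 2.2500, f(x_6) = 0.778073, coefficient = 1

I ≈ (0.250000/2) × 10.822180 = 1.352772
Exact value: 1.359862
Error: 0.007090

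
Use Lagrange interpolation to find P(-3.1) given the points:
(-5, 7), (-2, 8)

Lagrange interpolation formula:
P(x) = Σ yᵢ × Lᵢ(x)
where Lᵢ(x) = Π_{j≠i} (x - xⱼ)/(xᵢ - xⱼ)

L_0(-3.1) = (-3.1 - (-2))/(-5 - (-2)) = 0.366667
L_1(-3.1) = (-3.1 - (-5))/(-2 - (-5)) = 0.633333

P(-3.1) = 7×L_0(-3.1) + 8×L_1(-3.1)
P(-3.1) = 7.633333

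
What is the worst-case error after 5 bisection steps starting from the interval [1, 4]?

Bisection error bound: |error| ≤ (b-a)/2^n
|error| ≤ (4 - 1)/2^5 = 3/2^5
|error| ≤ 0.0937500000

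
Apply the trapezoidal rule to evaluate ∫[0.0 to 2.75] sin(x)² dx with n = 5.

f(x) = sin(x)²
a = 0.0, b = 2.75, n = 5
h = (b - a)/n = 0.550000

Trapezoidal rule: (h/2)[f(x₀) + 2f(x₁) + 2f(x₂) + ... + f(xₙ)]

x_0 = 0.0000, f(x_0) = 0.000000, coefficient = 1
x_1 = 0.5500, f(x_1) = 0.273202, coefficient = 2
x_2 = 1.1000, f(x_2) = 0.794251, coefficient = 2
x_3 = 1.6500, f(x_3) = 0.993740, coefficient = 2
x_4 = 2.2000, f(x_4) = 0.653666, coefficient = 2
x_5 = 2.7500, f(x_5) = 0.145665, coefficient = 1

I ≈ (0.550000/2) × 5.575383 = 1.533230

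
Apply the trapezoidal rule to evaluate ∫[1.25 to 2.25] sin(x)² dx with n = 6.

f(x) = sin(x)²
a = 1.25, b = 2.25, n = 6
h = (b - a)/n = 0.166667

Trapezoidal rule: (h/2)[f(x₀) + 2f(x₁) + 2f(x₂) + ... + f(xₙ)]

x_0 = 1.2500, f(x_0) = 0.900572, coefficient = 1
x_1 = 1.4167, f(x_1) = 0.976432, coefficient = 2
x_2 = 1.5833, f(x_2) = 0.999843, coefficient = 2
x_3 = 1.7500, f(x_3) = 0.968228, coefficient = 2
x_4 = 1.9167, f(x_4) = 0.885068, coefficient = 2
x_5 = 2.0833, f(x_5) = 0.759518, coefficient = 2
x_6 = 2.2500, f(x_6) = 0.605398, coefficient = 1

I ≈ (0.166667/2) × 10.684148 = 0.890346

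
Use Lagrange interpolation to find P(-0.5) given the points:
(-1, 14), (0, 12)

Lagrange interpolation formula:
P(x) = Σ yᵢ × Lᵢ(x)
where Lᵢ(x) = Π_{j≠i} (x - xⱼ)/(xᵢ - xⱼ)

L_0(-0.5) = (-0.5 - 0)/(-1 - 0) = 0.500000
L_1(-0.5) = (-0.5 - (-1))/(0 - (-1)) = 0.500000

P(-0.5) = 14×L_0(-0.5) + 12×L_1(-0.5)
P(-0.5) = 13.000000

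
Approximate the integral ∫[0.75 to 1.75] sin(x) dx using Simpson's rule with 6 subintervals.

f(x) = sin(x)
a = 0.75, b = 1.75, n = 6
h = (b - a)/n = 0.166667

Simpson's rule: (h/3)[f(x₀) + 4f(x₁) + 2f(x₂) + ... + f(xₙ)]

x_0 = 0.7500, f(x_0) = 0.681639, coefficient = 1
x_1 = 0.9167, f(x_1) = 0.793578, coefficient = 4
x_2 = 1.0833, f(x_2) = 0.883524, coefficient = 2
x_3 = 1.2500, f(x_3) = 0.948985, coefficient = 4
x_4 = 1.4167, f(x_4) = 0.988146, coefficient = 2
x_5 = 1.5833, f(x_5) = 0.999921, coefficient = 4
x_6 = 1.7500, f(x_6) = 0.983986, coefficient = 1

I ≈ (0.166667/3) × 16.378899 = 0.909939
Exact value: 0.909935
Error: 0.000004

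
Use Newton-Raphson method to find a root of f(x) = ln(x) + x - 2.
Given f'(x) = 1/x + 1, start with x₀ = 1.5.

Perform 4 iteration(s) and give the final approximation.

f(x) = ln(x) + x - 2
f'(x) = 1/x + 1
x₀ = 1.5

Newton-Raphson formula: x_{n+1} = x_n - f(x_n)/f'(x_n)

Iteration 1:
  f(1.500000) = -0.094535
  f'(1.500000) = 1.666667
  x_1 = 1.500000 - (-0.094535)/1.666667 = 1.556721
Iteration 2:
  f(1.556721) = -0.000697
  f'(1.556721) = 1.642376
  x_2 = 1.556721 - (-0.000697)/1.642376 = 1.557146
Iteration 3:
  f(1.557146) = 0.000000
  f'(1.557146) = 1.642201
  x_3 = 1.557146 - 0.000000/1.642201 = 1.557146
Iteration 4:
  f(1.557146) = 0.000000
  f'(1.557146) = 1.642201
  x_4 = 1.557146 - 0.000000/1.642201 = 1.557146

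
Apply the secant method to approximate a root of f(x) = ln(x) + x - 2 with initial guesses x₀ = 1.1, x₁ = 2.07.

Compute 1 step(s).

f(x) = ln(x) + x - 2
x₀ = 1.1, x₁ = 2.07

Secant formula: x_{n+1} = x_n - f(x_n)(x_n - x_{n-1})/(f(x_n) - f(x_{n-1}))

Iteration 1:
  f(1.100000) = -0.804690
  f(2.070000) = 0.797549
  x_2 = 2.070000 - 0.797549×(2.070000 - 1.100000)/(0.797549 - (-0.804690))
       = 1.587162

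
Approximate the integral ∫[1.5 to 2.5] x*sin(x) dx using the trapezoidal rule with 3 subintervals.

f(x) = x*sin(x)
a = 1.5, b = 2.5, n = 3
h = (b - a)/n = 0.333333

Trapezoidal rule: (h/2)[f(x₀) + 2f(x₁) + 2f(x₂) + ... + f(xₙ)]

x_0 = 1.5000, f(x_0) = 1.496242, coefficient = 1
x_1 = 1.8333, f(x_1) = 1.770514, coefficient = 2
x_2 = 2.1667, f(x_2) = 1.793264, coefficient = 2
x_3 = 2.5000, f(x_3) = 1.496180, coefficient = 1

I ≈ (0.333333/2) × 10.119978 = 1.686663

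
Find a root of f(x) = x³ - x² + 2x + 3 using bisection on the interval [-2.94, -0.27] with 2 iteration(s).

f(x) = x³ - x² + 2x + 3
Initial interval: [-2.94, -0.27]

Iteration 1:
  c_1 = (-2.940000 + (-0.270000))/2 = -1.605000
  f(c_1) = f(-1.605000) = -6.920545
  f(a) × f(c) ≥ 0, new interval: [-1.605000, -0.270000]
Iteration 2:
  c_2 = (-1.605000 + (-0.270000))/2 = -0.937500
  f(c_2) = f(-0.937500) = -0.577881
  f(a) × f(c) ≥ 0, new interval: [-0.937500, -0.270000]

After 2 iteration(s), the approximation is c_2 = -0.937500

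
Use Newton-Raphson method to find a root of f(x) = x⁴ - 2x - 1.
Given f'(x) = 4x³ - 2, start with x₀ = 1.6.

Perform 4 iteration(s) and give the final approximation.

f(x) = x⁴ - 2x - 1
f'(x) = 4x³ - 2
x₀ = 1.6

Newton-Raphson formula: x_{n+1} = x_n - f(x_n)/f'(x_n)

Iteration 1:
  f(1.600000) = 2.353600
  f'(1.600000) = 14.384000
  x_1 = 1.600000 - 2.353600/14.384000 = 1.436374
Iteration 2:
  f(1.436374) = 0.383921
  f'(1.436374) = 9.853930
  x_2 = 1.436374 - 0.383921/9.853930 = 1.397413
Iteration 3:
  f(1.397413) = 0.018454
  f'(1.397413) = 8.915255
  x_3 = 1.397413 - 0.018454/8.915255 = 1.395343
Iteration 4:
  f(1.395343) = 0.000050
  f'(1.395343) = 8.866823
  x_4 = 1.395343 - 0.000050/8.866823 = 1.395337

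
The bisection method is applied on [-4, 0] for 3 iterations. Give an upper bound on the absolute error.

Bisection error bound: |error| ≤ (b-a)/2^n
|error| ≤ (0 - (-4))/2^3 = 4/2^3
|error| ≤ 0.5000000000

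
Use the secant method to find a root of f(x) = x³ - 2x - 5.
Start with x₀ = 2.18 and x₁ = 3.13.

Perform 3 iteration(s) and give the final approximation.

f(x) = x³ - 2x - 5
x₀ = 2.18, x₁ = 3.13

Secant formula: x_{n+1} = x_n - f(x_n)(x_n - x_{n-1})/(f(x_n) - f(x_{n-1}))

Iteration 1:
  f(2.180000) = 1.000232
  f(3.130000) = 19.404297
  x_2 = 3.130000 - 19.404297×(3.130000 - 2.180000)/(19.404297 - 1.000232)
       = 2.128369
Iteration 2:
  f(3.130000) = 19.404297
  f(2.128369) = 0.384677
  x_3 = 2.128369 - 0.384677×(2.128369 - 3.130000)/(0.384677 - 19.404297)
       = 2.108111
Iteration 3:
  f(2.128369) = 0.384677
  f(2.108111) = 0.152499
  x_4 = 2.108111 - 0.152499×(2.108111 - 2.128369)/(0.152499 - 0.384677)
       = 2.094805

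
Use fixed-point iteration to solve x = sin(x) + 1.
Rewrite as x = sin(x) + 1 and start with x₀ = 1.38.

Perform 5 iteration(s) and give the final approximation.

Equation: x = sin(x) + 1
Fixed-point form: x = sin(x) + 1
x₀ = 1.38

x_1 = g(1.380000) = 1.981854
x_2 = g(1.981854) = 1.916699
x_3 = g(1.916699) = 1.940770
x_4 = g(1.940770) = 1.932337
x_5 = g(1.932337) = 1.935353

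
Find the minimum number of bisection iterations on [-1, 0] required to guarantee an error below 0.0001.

We need (b-a)/2^n ≤ 0.0001
(0 - (-1))/2^n ≤ 0.0001
1/2^n ≤ 0.0001
2^n ≥ 10000
n ≥ log₂(10000) = 13.29
n ≥ 14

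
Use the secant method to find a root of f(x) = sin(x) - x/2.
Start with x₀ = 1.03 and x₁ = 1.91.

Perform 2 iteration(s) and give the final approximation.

f(x) = sin(x) - x/2
x₀ = 1.03, x₁ = 1.91

Secant formula: x_{n+1} = x_n - f(x_n)(x_n - x_{n-1})/(f(x_n) - f(x_{n-1}))

Iteration 1:
  f(1.030000) = 0.342299
  f(1.910000) = -0.011980
  x_2 = 1.910000 - (-0.011980)×(1.910000 - 1.030000)/(-0.011980 - 0.342299)
       = 1.880242
Iteration 2:
  f(1.910000) = -0.011980
  f(1.880242) = 0.012381
  x_3 = 1.880242 - 0.012381×(1.880242 - 1.910000)/(0.012381 - (-0.011980))
       = 1.895366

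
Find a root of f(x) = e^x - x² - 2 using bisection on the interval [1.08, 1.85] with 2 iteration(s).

f(x) = e^x - x² - 2
Initial interval: [1.08, 1.85]

Iteration 1:
  c_1 = (1.080000 + 1.850000)/2 = 1.465000
  f(c_1) = f(1.465000) = 0.181318
  f(a) × f(c) < 0, new interval: [1.080000, 1.465000]
Iteration 2:
  c_2 = (1.080000 + 1.465000)/2 = 1.272500
  f(c_2) = f(1.272500) = -0.049490
  f(a) × f(c) ≥ 0, new interval: [1.272500, 1.465000]

After 2 iteration(s), the approximation is c_2 = 1.272500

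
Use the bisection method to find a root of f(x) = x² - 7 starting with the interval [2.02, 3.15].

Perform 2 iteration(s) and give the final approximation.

f(x) = x² - 7
Initial interval: [2.02, 3.15]

Iteration 1:
  c_1 = (2.020000 + 3.150000)/2 = 2.585000
  f(c_1) = f(2.585000) = -0.317775
  f(a) × f(c) ≥ 0, new interval: [2.585000, 3.150000]
Iteration 2:
  c_2 = (2.585000 + 3.150000)/2 = 2.867500
  f(c_2) = f(2.867500) = 1.222556
  f(a) × f(c) < 0, new interval: [2.585000, 2.867500]

After 2 iteration(s), the approximation is c_2 = 2.867500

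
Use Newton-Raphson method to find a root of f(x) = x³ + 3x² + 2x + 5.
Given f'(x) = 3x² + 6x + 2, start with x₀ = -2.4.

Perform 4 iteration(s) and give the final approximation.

f(x) = x³ + 3x² + 2x + 5
f'(x) = 3x² + 6x + 2
x₀ = -2.4

Newton-Raphson formula: x_{n+1} = x_n - f(x_n)/f'(x_n)

Iteration 1:
  f(-2.400000) = 3.656000
  f'(-2.400000) = 4.880000
  x_1 = -2.400000 - 3.656000/4.880000 = -3.149180
Iteration 2:
  f(-3.149180) = -2.777832
  f'(-3.149180) = 12.856928
  x_2 = -3.149180 - (-2.777832)/12.856928 = -2.933123
Iteration 3:
  f(-2.933123) = -0.290890
  f'(-2.933123) = 10.210895
  x_3 = -2.933123 - (-0.290890)/10.210895 = -2.904635
Iteration 4:
  f(-2.904635) = -0.004684
  f'(-2.904635) = 9.882902
  x_4 = -2.904635 - (-0.004684)/9.882902 = -2.904161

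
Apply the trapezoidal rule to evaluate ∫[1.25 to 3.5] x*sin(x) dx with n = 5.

f(x) = x*sin(x)
a = 1.25, b = 3.5, n = 5
h = (b - a)/n = 0.450000

Trapezoidal rule: (h/2)[f(x₀) + 2f(x₁) + 2f(x₂) + ... + f(xₙ)]

x_0 = 1.2500, f(x_0) = 1.186231, coefficient = 1
x_1 = 1.7000, f(x_1) = 1.685830, coefficient = 2
x_2 = 2.1500, f(x_2) = 1.799332, coefficient = 2
x_3 = 2.6000, f(x_3) = 1.340304, coefficient = 2
x_4 = 3.0500, f(x_4) = 0.278967, coefficient = 2
x_5 = 3.5000, f(x_5) = -1.227741, coefficient = 1

I ≈ (0.450000/2) × 10.167356 = 2.287655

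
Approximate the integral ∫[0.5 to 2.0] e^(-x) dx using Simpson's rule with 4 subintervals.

f(x) = e^(-x)
a = 0.5, b = 2.0, n = 4
h = (b - a)/n = 0.375000

Simpson's rule: (h/3)[f(x₀) + 4f(x₁) + 2f(x₂) + ... + f(xₙ)]

x_0 = 0.5000, f(x_0) = 0.606531, coefficient = 1
x_1 = 0.8750, f(x_1) = 0.416862, coefficient = 4
x_2 = 1.2500, f(x_2) = 0.286505, coefficient = 2
x_3 = 1.6250, f(x_3) = 0.196912, coefficient = 4
x_4 = 2.0000, f(x_4) = 0.135335, coefficient = 1

I ≈ (0.375000/3) × 3.769970 = 0.471246
Exact value: 0.471195
Error: 0.000051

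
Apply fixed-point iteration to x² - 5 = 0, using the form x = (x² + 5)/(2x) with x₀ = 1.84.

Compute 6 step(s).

Equation: x² - 5 = 0
Fixed-point form: x = (x² + 5)/(2x)
x₀ = 1.84

x_1 = g(1.840000) = 2.278696
x_2 = g(2.278696) = 2.236467
x_3 = g(2.236467) = 2.236068
x_4 = g(2.236068) = 2.236068
x_5 = g(2.236068) = 2.236068
x_6 = g(2.236068) = 2.236068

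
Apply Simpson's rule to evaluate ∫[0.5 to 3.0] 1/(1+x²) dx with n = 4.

f(x) = 1/(1+x²)
a = 0.5, b = 3.0, n = 4
h = (b - a)/n = 0.625000

Simpson's rule: (h/3)[f(x₀) + 4f(x₁) + 2f(x₂) + ... + f(xₙ)]

x_0 = 0.5000, f(x_0) = 0.800000, coefficient = 1
x_1 = 1.1250, f(x_1) = 0.441379, coefficient = 4
x_2 = 1.7500, f(x_2) = 0.246154, coefficient = 2
x_3 = 2.3750, f(x_3) = 0.150588, coefficient = 4
x_4 = 3.0000, f(x_4) = 0.100000, coefficient = 1

I ≈ (0.625000/3) × 3.760178 = 0.783370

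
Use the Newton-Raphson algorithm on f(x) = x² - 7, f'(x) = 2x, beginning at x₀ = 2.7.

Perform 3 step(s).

f(x) = x² - 7
f'(x) = 2x
x₀ = 2.7

Newton-Raphson formula: x_{n+1} = x_n - f(x_n)/f'(x_n)

Iteration 1:
  f(2.700000) = 0.290000
  f'(2.700000) = 5.400000
  x_1 = 2.700000 - 0.290000/5.400000 = 2.646296
Iteration 2:
  f(2.646296) = 0.002884
  f'(2.646296) = 5.292593
  x_2 = 2.646296 - 0.002884/5.292593 = 2.645751
Iteration 3:
  f(2.645751) = 0.000000
  f'(2.645751) = 5.291503
  x_3 = 2.645751 - 0.000000/5.291503 = 2.645751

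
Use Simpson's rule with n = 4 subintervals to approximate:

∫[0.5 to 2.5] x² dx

f(x) = x²
a = 0.5, b = 2.5, n = 4
h = (b - a)/n = 0.500000

Simpson's rule: (h/3)[f(x₀) + 4f(x₁) + 2f(x₂) + ... + f(xₙ)]

x_0 = 0.5000, f(x_0) = 0.250000, coefficient = 1
x_1 = 1.0000, f(x_1) = 1.000000, coefficient = 4
x_2 = 1.5000, f(x_2) = 2.250000, coefficient = 2
x_3 = 2.0000, f(x_3) = 4.000000, coefficient = 4
x_4 = 2.5000, f(x_4) = 6.250000, coefficient = 1

I ≈ (0.500000/3) × 31.000000 = 5.166667
Exact value: 5.166667
Error: 0.000000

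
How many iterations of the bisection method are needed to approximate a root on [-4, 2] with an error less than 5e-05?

We need (b-a)/2^n ≤ 5e-05
(2 - (-4))/2^n ≤ 5e-05
6/2^n ≤ 5e-05
2^n ≥ 120000
n ≥ log₂(120000) = 16.87
n ≥ 17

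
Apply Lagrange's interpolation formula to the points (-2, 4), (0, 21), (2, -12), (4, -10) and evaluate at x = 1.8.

Lagrange interpolation formula:
P(x) = Σ yᵢ × Lᵢ(x)
where Lᵢ(x) = Π_{j≠i} (x - xⱼ)/(xᵢ - xⱼ)

L_0(1.8) = (1.8 - 0)/(-2 - 0) × (1.8 - 2)/(-2 - 2) × (1.8 - 4)/(-2 - 4) = -0.016500
L_1(1.8) = (1.8 - (-2))/(0 - (-2)) × (1.8 - 2)/(0 - 2) × (1.8 - 4)/(0 - 4) = 0.104500
L_2(1.8) = (1.8 - (-2))/(2 - (-2)) × (1.8 - 0)/(2 - 0) × (1.8 - 4)/(2 - 4) = 0.940500
L_3(1.8) = (1.8 - (-2))/(4 - (-2)) × (1.8 - 0)/(4 - 0) × (1.8 - 2)/(4 - 2) = -0.028500

P(1.8) = 4×L_0(1.8) + 21×L_1(1.8) + (-12)×L_2(1.8) + (-10)×L_3(1.8)
P(1.8) = -8.872500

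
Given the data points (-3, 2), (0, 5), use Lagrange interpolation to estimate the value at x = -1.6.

Lagrange interpolation formula:
P(x) = Σ yᵢ × Lᵢ(x)
where Lᵢ(x) = Π_{j≠i} (x - xⱼ)/(xᵢ - xⱼ)

L_0(-1.6) = (-1.6 - 0)/(-3 - 0) = 0.533333
L_1(-1.6) = (-1.6 - (-3))/(0 - (-3)) = 0.466667

P(-1.6) = 2×L_0(-1.6) + 5×L_1(-1.6)
P(-1.6) = 3.400000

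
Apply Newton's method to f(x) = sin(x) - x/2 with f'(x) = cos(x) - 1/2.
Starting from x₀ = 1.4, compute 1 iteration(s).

f(x) = sin(x) - x/2
f'(x) = cos(x) - 1/2
x₀ = 1.4

Newton-Raphson formula: x_{n+1} = x_n - f(x_n)/f'(x_n)

Iteration 1:
  f(1.400000) = 0.285450
  f'(1.400000) = -0.330033
  x_1 = 1.400000 - 0.285450/(-0.330033) = 2.264913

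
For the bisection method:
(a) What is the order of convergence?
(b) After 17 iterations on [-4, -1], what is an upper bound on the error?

(a) Bisection has linear (order 1) convergence; the error is halved each step.

(b) Error bound = (b-a)/2^n = (-1 - (-4))/2^{17}
    = 3/2^{17}

(a) 1 (linear); (b) error ≤ 2.29e-05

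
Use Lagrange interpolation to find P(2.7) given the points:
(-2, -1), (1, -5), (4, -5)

Lagrange interpolation formula:
P(x) = Σ yᵢ × Lᵢ(x)
where Lᵢ(x) = Π_{j≠i} (x - xⱼ)/(xᵢ - xⱼ)

L_0(2.7) = (2.7 - 1)/(-2 - 1) × (2.7 - 4)/(-2 - 4) = -0.122778
L_1(2.7) = (2.7 - (-2))/(1 - (-2)) × (2.7 - 4)/(1 - 4) = 0.678889
L_2(2.7) = (2.7 - (-2))/(4 - (-2)) × (2.7 - 1)/(4 - 1) = 0.443889

P(2.7) = (-1)×L_0(2.7) + (-5)×L_1(2.7) + (-5)×L_2(2.7)
P(2.7) = -5.491111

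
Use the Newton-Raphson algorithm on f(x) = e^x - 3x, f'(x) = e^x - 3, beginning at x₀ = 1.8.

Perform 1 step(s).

f(x) = e^x - 3x
f'(x) = e^x - 3
x₀ = 1.8

Newton-Raphson formula: x_{n+1} = x_n - f(x_n)/f'(x_n)

Iteration 1:
  f(1.800000) = 0.649647
  f'(1.800000) = 3.049647
  x_1 = 1.800000 - 0.649647/3.049647 = 1.586976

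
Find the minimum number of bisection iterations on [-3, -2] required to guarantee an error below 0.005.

We need (b-a)/2^n ≤ 0.005
(-2 - (-3))/2^n ≤ 0.005
1/2^n ≤ 0.005
2^n ≥ 200
n ≥ log₂(200) = 7.64
n ≥ 8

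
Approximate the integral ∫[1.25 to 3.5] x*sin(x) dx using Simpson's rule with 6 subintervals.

f(x) = x*sin(x)
a = 1.25, b = 3.5, n = 6
h = (b - a)/n = 0.375000

Simpson's rule: (h/3)[f(x₀) + 4f(x₁) + 2f(x₂) + ... + f(xₙ)]

x_0 = 1.2500, f(x_0) = 1.186231, coefficient = 1
x_1 = 1.6250, f(x_1) = 1.622613, coefficient = 4
x_2 = 2.0000, f(x_2) = 1.818595, coefficient = 2
x_3 = 2.3750, f(x_3) = 1.647502, coefficient = 4
x_4 = 2.7500, f(x_4) = 1.049568, coefficient = 2
x_5 = 3.1250, f(x_5) = 0.051850, coefficient = 4
x_6 = 3.5000, f(x_6) = -1.227741, coefficient = 1

I ≈ (0.375000/3) × 18.982675 = 2.372834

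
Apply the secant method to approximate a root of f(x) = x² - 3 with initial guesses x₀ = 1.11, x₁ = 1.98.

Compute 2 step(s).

f(x) = x² - 3
x₀ = 1.11, x₁ = 1.98

Secant formula: x_{n+1} = x_n - f(x_n)(x_n - x_{n-1})/(f(x_n) - f(x_{n-1}))

Iteration 1:
  f(1.110000) = -1.767900
  f(1.980000) = 0.920400
  x_2 = 1.980000 - 0.920400×(1.980000 - 1.110000)/(0.920400 - (-1.767900))
       = 1.682136
Iteration 2:
  f(1.980000) = 0.920400
  f(1.682136) = -0.170419
  x_3 = 1.682136 - (-0.170419)×(1.682136 - 1.980000)/(-0.170419 - 0.920400)
       = 1.728671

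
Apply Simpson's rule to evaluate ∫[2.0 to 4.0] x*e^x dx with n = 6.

f(x) = x*e^x
a = 2.0, b = 4.0, n = 6
h = (b - a)/n = 0.333333

Simpson's rule: (h/3)[f(x₀) + 4f(x₁) + 2f(x₂) + ... + f(xₙ)]

x_0 = 2.0000, f(x_0) = 14.778112, coefficient = 1
x_1 = 2.3333, f(x_1) = 24.061937, coefficient = 4
x_2 = 2.6667, f(x_2) = 38.378443, coefficient = 2
x_3 = 3.0000, f(x_3) = 60.256611, coefficient = 4
x_4 = 3.3333, f(x_4) = 93.438750, coefficient = 2
x_5 = 3.6667, f(x_5) = 143.444708, coefficient = 4
x_6 = 4.0000, f(x_6) = 218.392600, coefficient = 1

I ≈ (0.333333/3) × 1407.858119 = 156.428680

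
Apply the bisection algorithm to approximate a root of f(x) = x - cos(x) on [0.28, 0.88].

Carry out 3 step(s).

f(x) = x - cos(x)
Initial interval: [0.28, 0.88]

Iteration 1:
  c_1 = (0.280000 + 0.880000)/2 = 0.580000
  f(c_1) = f(0.580000) = -0.256463
  f(a) × f(c) ≥ 0, new interval: [0.580000, 0.880000]
Iteration 2:
  c_2 = (0.580000 + 0.880000)/2 = 0.730000
  f(c_2) = f(0.730000) = -0.015174
  f(a) × f(c) ≥ 0, new interval: [0.730000, 0.880000]
Iteration 3:
  c_3 = (0.730000 + 0.880000)/2 = 0.805000
  f(c_3) = f(0.805000) = 0.111889
  f(a) × f(c) < 0, new interval: [0.730000, 0.805000]

After 3 iteration(s), the approximation is c_3 = 0.805000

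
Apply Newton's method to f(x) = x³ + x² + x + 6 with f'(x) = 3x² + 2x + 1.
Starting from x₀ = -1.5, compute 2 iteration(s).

f(x) = x³ + x² + x + 6
f'(x) = 3x² + 2x + 1
x₀ = -1.5

Newton-Raphson formula: x_{n+1} = x_n - f(x_n)/f'(x_n)

Iteration 1:
  f(-1.500000) = 3.375000
  f'(-1.500000) = 4.750000
  x_1 = -1.500000 - 3.375000/4.750000 = -2.210526
Iteration 2:
  f(-2.210526) = -2.125674
  f'(-2.210526) = 11.238227
  x_2 = -2.210526 - (-2.125674)/11.238227 = -2.021380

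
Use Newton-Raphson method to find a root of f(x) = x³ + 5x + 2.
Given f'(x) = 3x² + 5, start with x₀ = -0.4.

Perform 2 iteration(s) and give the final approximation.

f(x) = x³ + 5x + 2
f'(x) = 3x² + 5
x₀ = -0.4

Newton-Raphson formula: x_{n+1} = x_n - f(x_n)/f'(x_n)

Iteration 1:
  f(-0.400000) = -0.064000
  f'(-0.400000) = 5.480000
  x_1 = -0.400000 - (-0.064000)/5.480000 = -0.388321
Iteration 2:
  f(-0.388321) = -0.000162
  f'(-0.388321) = 5.452380
  x_2 = -0.388321 - (-0.000162)/5.452380 = -0.388291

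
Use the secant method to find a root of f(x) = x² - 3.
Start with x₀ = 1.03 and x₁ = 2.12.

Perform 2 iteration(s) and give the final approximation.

f(x) = x² - 3
x₀ = 1.03, x₁ = 2.12

Secant formula: x_{n+1} = x_n - f(x_n)(x_n - x_{n-1})/(f(x_n) - f(x_{n-1}))

Iteration 1:
  f(1.030000) = -1.939100
  f(2.120000) = 1.494400
  x_2 = 2.120000 - 1.494400×(2.120000 - 1.030000)/(1.494400 - (-1.939100))
       = 1.645587
Iteration 2:
  f(2.120000) = 1.494400
  f(1.645587) = -0.292042
  x_3 = 1.645587 - (-0.292042)×(1.645587 - 2.120000)/(-0.292042 - 1.494400)
       = 1.723143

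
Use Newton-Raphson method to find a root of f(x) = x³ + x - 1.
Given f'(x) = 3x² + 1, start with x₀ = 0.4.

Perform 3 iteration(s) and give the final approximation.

f(x) = x³ + x - 1
f'(x) = 3x² + 1
x₀ = 0.4

Newton-Raphson formula: x_{n+1} = x_n - f(x_n)/f'(x_n)

Iteration 1:
  f(0.400000) = -0.536000
  f'(0.400000) = 1.480000
  x_1 = 0.400000 - (-0.536000)/1.480000 = 0.762162
Iteration 2:
  f(0.762162) = 0.204895
  f'(0.762162) = 2.742673
  x_2 = 0.762162 - 0.204895/2.742673 = 0.687456
Iteration 3:
  f(0.687456) = 0.012344
  f'(0.687456) = 2.417786
  x_3 = 0.687456 - 0.012344/2.417786 = 0.682350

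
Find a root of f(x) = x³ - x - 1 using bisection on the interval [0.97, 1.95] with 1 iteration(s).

f(x) = x³ - x - 1
Initial interval: [0.97, 1.95]

Iteration 1:
  c_1 = (0.970000 + 1.950000)/2 = 1.460000
  f(c_1) = f(1.460000) = 0.652136
  f(a) × f(c) < 0, new interval: [0.970000, 1.460000]

After 1 iteration(s), the approximation is c_1 = 1.460000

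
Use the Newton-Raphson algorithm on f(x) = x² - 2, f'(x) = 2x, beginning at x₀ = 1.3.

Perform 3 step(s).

f(x) = x² - 2
f'(x) = 2x
x₀ = 1.3

Newton-Raphson formula: x_{n+1} = x_n - f(x_n)/f'(x_n)

Iteration 1:
  f(1.300000) = -0.310000
  f'(1.300000) = 2.600000
  x_1 = 1.300000 - (-0.310000)/2.600000 = 1.419231
Iteration 2:
  f(1.419231) = 0.014216
  f'(1.419231) = 2.838462
  x_2 = 1.419231 - 0.014216/2.838462 = 1.414222
Iteration 3:
  f(1.414222) = 0.000025
  f'(1.414222) = 2.828445
  x_3 = 1.414222 - 0.000025/2.828445 = 1.414214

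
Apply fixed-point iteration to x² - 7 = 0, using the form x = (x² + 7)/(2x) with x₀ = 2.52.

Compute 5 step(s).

Equation: x² - 7 = 0
Fixed-point form: x = (x² + 7)/(2x)
x₀ = 2.52

x_1 = g(2.520000) = 2.648889
x_2 = g(2.648889) = 2.645753
x_3 = g(2.645753) = 2.645751
x_4 = g(2.645751) = 2.645751
x_5 = g(2.645751) = 2.645751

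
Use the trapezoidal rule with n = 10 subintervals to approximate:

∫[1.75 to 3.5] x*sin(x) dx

f(x) = x*sin(x)
a = 1.75, b = 3.5, n = 10
h = (b - a)/n = 0.175000

Trapezoidal rule: (h/2)[f(x₀) + 2f(x₁) + 2f(x₂) + ... + f(xₙ)]

x_0 = 1.7500, f(x_0) = 1.721975, coefficient = 1
x_1 = 1.9250, f(x_1) = 1.805502, coefficient = 2
x_2 = 2.1000, f(x_2) = 1.812740, coefficient = 2
x_3 = 2.2750, f(x_3) = 1.733840, coefficient = 2
x_4 = 2.4500, f(x_4) = 1.562524, coefficient = 2
x_5 = 2.6250, f(x_5) = 1.296541, coefficient = 2
x_6 = 2.8000, f(x_6) = 0.937967, coefficient = 2
x_7 = 2.9750, f(x_7) = 0.493324, coefficient = 2
x_8 = 3.1500, f(x_8) = -0.026483, coefficient = 2
x_9 = 3.3250, f(x_9) = -0.606416, coefficient = 2
x_10 = 3.5000, f(x_10) = -1.227741, coefficient = 1

I ≈ (0.175000/2) × 18.513308 = 1.619914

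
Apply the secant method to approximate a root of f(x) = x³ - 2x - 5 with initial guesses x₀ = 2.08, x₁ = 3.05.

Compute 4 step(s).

f(x) = x³ - 2x - 5
x₀ = 2.08, x₁ = 3.05

Secant formula: x_{n+1} = x_n - f(x_n)(x_n - x_{n-1})/(f(x_n) - f(x_{n-1}))

Iteration 1:
  f(2.080000) = -0.161088
  f(3.050000) = 17.272625
  x_2 = 3.050000 - 17.272625×(3.050000 - 2.080000)/(17.272625 - (-0.161088))
       = 2.088963
Iteration 2:
  f(3.050000) = 17.272625
  f(2.088963) = -0.062181
  x_3 = 2.088963 - (-0.062181)×(2.088963 - 3.050000)/(-0.062181 - 17.272625)
       = 2.092410
Iteration 3:
  f(2.088963) = -0.062181
  f(2.092410) = -0.023872
  x_4 = 2.092410 - (-0.023872)×(2.092410 - 2.088963)/(-0.023872 - (-0.062181))
       = 2.094558
Iteration 4:
  f(2.092410) = -0.023872
  f(2.094558) = 0.000075
  x_5 = 2.094558 - 0.000075×(2.094558 - 2.092410)/(0.000075 - (-0.023872))
       = 2.094551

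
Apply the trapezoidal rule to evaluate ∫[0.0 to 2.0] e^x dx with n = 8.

f(x) = e^x
a = 0.0, b = 2.0, n = 8
h = (b - a)/n = 0.250000

Trapezoidal rule: (h/2)[f(x₀) + 2f(x₁) + 2f(x₂) + ... + f(xₙ)]

x_0 = 0.0000, f(x_0) = 1.000000, coefficient = 1
x_1 = 0.2500, f(x_1) = 1.284025, coefficient = 2
x_2 = 0.5000, f(x_2) = 1.648721, coefficient = 2
x_3 = 0.7500, f(x_3) = 2.117000, coefficient = 2
x_4 = 1.0000, f(x_4) = 2.718282, coefficient = 2
x_5 = 1.2500, f(x_5) = 3.490343, coefficient = 2
x_6 = 1.5000, f(x_6) = 4.481689, coefficient = 2
x_7 = 1.7500, f(x_7) = 5.754603, coefficient = 2
x_8 = 2.0000, f(x_8) = 7.389056, coefficient = 1

I ≈ (0.250000/2) × 51.378383 = 6.422298
Exact value: 6.389056
Error: 0.033242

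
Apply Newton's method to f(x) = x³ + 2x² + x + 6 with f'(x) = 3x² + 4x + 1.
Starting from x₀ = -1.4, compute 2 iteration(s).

f(x) = x³ + 2x² + x + 6
f'(x) = 3x² + 4x + 1
x₀ = -1.4

Newton-Raphson formula: x_{n+1} = x_n - f(x_n)/f'(x_n)

Iteration 1:
  f(-1.400000) = 5.776000
  f'(-1.400000) = 1.280000
  x_1 = -1.400000 - 5.776000/1.280000 = -5.912500
Iteration 2:
  f(-5.912500) = -136.684330
  f'(-5.912500) = 82.222969
  x_2 = -5.912500 - (-136.684330)/82.222969 = -4.250138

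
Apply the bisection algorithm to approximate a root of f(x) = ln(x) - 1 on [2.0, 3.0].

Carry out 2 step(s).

f(x) = ln(x) - 1
Initial interval: [2.0, 3.0]

Iteration 1:
  c_1 = (2.000000 + 3.000000)/2 = 2.500000
  f(c_1) = f(2.500000) = -0.083709
  f(a) × f(c) ≥ 0, new interval: [2.500000, 3.000000]
Iteration 2:
  c_2 = (2.500000 + 3.000000)/2 = 2.750000
  f(c_2) = f(2.750000) = 0.011601
  f(a) × f(c) < 0, new interval: [2.500000, 2.750000]

After 2 iteration(s), the approximation is c_2 = 2.750000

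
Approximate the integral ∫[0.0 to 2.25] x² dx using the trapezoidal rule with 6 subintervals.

f(x) = x²
a = 0.0, b = 2.25, n = 6
h = (b - a)/n = 0.375000

Trapezoidal rule: (h/2)[f(x₀) + 2f(x₁) + 2f(x₂) + ... + f(xₙ)]

x_0 = 0.0000, f(x_0) = 0.000000, coefficient = 1
x_1 = 0.3750, f(x_1) = 0.140625, coefficient = 2
x_2 = 0.7500, f(x_2) = 0.562500, coefficient = 2
x_3 = 1.1250, f(x_3) = 1.265625, coefficient = 2
x_4 = 1.5000, f(x_4) = 2.250000, coefficient = 2
x_5 = 1.8750, f(x_5) = 3.515625, coefficient = 2
x_6 = 2.2500, f(x_6) = 5.062500, coefficient = 1

I ≈ (0.375000/2) × 20.531250 = 3.849609
Exact value: 3.796875
Error: 0.052734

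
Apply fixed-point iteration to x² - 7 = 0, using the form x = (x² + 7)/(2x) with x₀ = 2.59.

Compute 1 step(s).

Equation: x² - 7 = 0
Fixed-point form: x = (x² + 7)/(2x)
x₀ = 2.59

x_1 = g(2.590000) = 2.646351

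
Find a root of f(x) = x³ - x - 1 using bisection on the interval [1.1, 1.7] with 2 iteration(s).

f(x) = x³ - x - 1
Initial interval: [1.1, 1.7]

Iteration 1:
  c_1 = (1.100000 + 1.700000)/2 = 1.400000
  f(c_1) = f(1.400000) = 0.344000
  f(a) × f(c) < 0, new interval: [1.100000, 1.400000]
Iteration 2:
  c_2 = (1.100000 + 1.400000)/2 = 1.250000
  f(c_2) = f(1.250000) = -0.296875
  f(a) × f(c) ≥ 0, new interval: [1.250000, 1.400000]

After 2 iteration(s), the approximation is c_2 = 1.250000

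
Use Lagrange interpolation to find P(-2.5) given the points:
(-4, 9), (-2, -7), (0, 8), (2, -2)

Lagrange interpolation formula:
P(x) = Σ yᵢ × Lᵢ(x)
where Lᵢ(x) = Π_{j≠i} (x - xⱼ)/(xᵢ - xⱼ)

L_0(-2.5) = (-2.5 - (-2))/(-4 - (-2)) × (-2.5 - 0)/(-4 - 0) × (-2.5 - 2)/(-4 - 2) = 0.117188
L_1(-2.5) = (-2.5 - (-4))/(-2 - (-4)) × (-2.5 - 0)/(-2 - 0) × (-2.5 - 2)/(-2 - 2) = 1.054688
L_2(-2.5) = (-2.5 - (-4))/(0 - (-4)) × (-2.5 - (-2))/(0 - (-2)) × (-2.5 - 2)/(0 - 2) = -0.210938
L_3(-2.5) = (-2.5 - (-4))/(2 - (-4)) × (-2.5 - (-2))/(2 - (-2)) × (-2.5 - 0)/(2 - 0) = 0.039062

P(-2.5) = 9×L_0(-2.5) + (-7)×L_1(-2.5) + 8×L_2(-2.5) + (-2)×L_3(-2.5)
P(-2.5) = -8.093750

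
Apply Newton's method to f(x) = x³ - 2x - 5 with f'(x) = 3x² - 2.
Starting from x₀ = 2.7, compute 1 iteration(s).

f(x) = x³ - 2x - 5
f'(x) = 3x² - 2
x₀ = 2.7

Newton-Raphson formula: x_{n+1} = x_n - f(x_n)/f'(x_n)

Iteration 1:
  f(2.700000) = 9.283000
  f'(2.700000) = 19.870000
  x_1 = 2.700000 - 9.283000/19.870000 = 2.232813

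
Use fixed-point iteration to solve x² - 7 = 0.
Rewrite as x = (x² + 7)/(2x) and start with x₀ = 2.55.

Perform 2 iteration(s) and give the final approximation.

Equation: x² - 7 = 0
Fixed-point form: x = (x² + 7)/(2x)
x₀ = 2.55

x_1 = g(2.550000) = 2.647549
x_2 = g(2.647549) = 2.645752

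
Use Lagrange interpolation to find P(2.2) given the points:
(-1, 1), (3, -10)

Lagrange interpolation formula:
P(x) = Σ yᵢ × Lᵢ(x)
where Lᵢ(x) = Π_{j≠i} (x - xⱼ)/(xᵢ - xⱼ)

L_0(2.2) = (2.2 - 3)/(-1 - 3) = 0.200000
L_1(2.2) = (2.2 - (-1))/(3 - (-1)) = 0.800000

P(2.2) = 1×L_0(2.2) + (-10)×L_1(2.2)
P(2.2) = -7.800000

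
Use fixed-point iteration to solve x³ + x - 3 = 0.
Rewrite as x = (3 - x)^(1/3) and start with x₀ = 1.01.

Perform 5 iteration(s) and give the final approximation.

Equation: x³ + x - 3 = 0
Fixed-point form: x = (3 - x)^(1/3)
x₀ = 1.01

x_1 = g(1.010000) = 1.257818
x_2 = g(1.257818) = 1.203274
x_3 = g(1.203274) = 1.215702
x_4 = g(1.215702) = 1.212893
x_5 = g(1.212893) = 1.213529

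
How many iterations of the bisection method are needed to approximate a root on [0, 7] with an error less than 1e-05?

We need (b-a)/2^n ≤ 1e-05
(7 - 0)/2^n ≤ 1e-05
7/2^n ≤ 1e-05
2^n ≥ 700000
n ≥ log₂(700000) = 19.42
n ≥ 20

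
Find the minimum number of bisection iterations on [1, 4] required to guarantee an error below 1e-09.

We need (b-a)/2^n ≤ 1e-09
(4 - 1)/2^n ≤ 1e-09
3/2^n ≤ 1e-09
2^n ≥ 3000000000
n ≥ log₂(3000000000) = 31.48
n ≥ 32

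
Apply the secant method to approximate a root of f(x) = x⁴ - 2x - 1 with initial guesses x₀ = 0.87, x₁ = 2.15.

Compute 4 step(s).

f(x) = x⁴ - 2x - 1
x₀ = 0.87, x₁ = 2.15

Secant formula: x_{n+1} = x_n - f(x_n)(x_n - x_{n-1})/(f(x_n) - f(x_{n-1}))

Iteration 1:
  f(0.870000) = -2.167102
  f(2.150000) = 16.067506
  x_2 = 2.150000 - 16.067506×(2.150000 - 0.870000)/(16.067506 - (-2.167102))
       = 1.022122
Iteration 2:
  f(2.150000) = 16.067506
  f(1.022122) = -1.952775
  x_3 = 1.022122 - (-1.952775)×(1.022122 - 2.150000)/(-1.952775 - 16.067506)
       = 1.144345
Iteration 3:
  f(1.022122) = -1.952775
  f(1.144345) = -1.573832
  x_4 = 1.144345 - (-1.573832)×(1.144345 - 1.022122)/(-1.573832 - (-1.952775))
       = 1.651963
Iteration 4:
  f(1.144345) = -1.573832
  f(1.651963) = 3.143413
  x_5 = 1.651963 - 3.143413×(1.651963 - 1.144345)/(3.143413 - (-1.573832))
       = 1.313704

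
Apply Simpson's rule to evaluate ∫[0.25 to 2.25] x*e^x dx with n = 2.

f(x) = x*e^x
a = 0.25, b = 2.25, n = 2
h = (b - a)/n = 1.000000

Simpson's rule: (h/3)[f(x₀) + 4f(x₁) + 2f(x₂) + ... + f(xₙ)]

x_0 = 0.2500, f(x_0) = 0.321006, coefficient = 1
x_1 = 1.2500, f(x_1) = 4.362929, coefficient = 4
x_2 = 2.2500, f(x_2) = 21.347406, coefficient = 1

I ≈ (1.000000/3) × 39.120127 = 13.040042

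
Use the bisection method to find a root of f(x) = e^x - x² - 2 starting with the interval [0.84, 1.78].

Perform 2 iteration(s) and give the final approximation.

f(x) = e^x - x² - 2
Initial interval: [0.84, 1.78]

Iteration 1:
  c_1 = (0.840000 + 1.780000)/2 = 1.310000
  f(c_1) = f(1.310000) = -0.009926
  f(a) × f(c) ≥ 0, new interval: [1.310000, 1.780000]
Iteration 2:
  c_2 = (1.310000 + 1.780000)/2 = 1.545000
  f(c_2) = f(1.545000) = 0.300947
  f(a) × f(c) < 0, new interval: [1.310000, 1.545000]

After 2 iteration(s), the approximation is c_2 = 1.545000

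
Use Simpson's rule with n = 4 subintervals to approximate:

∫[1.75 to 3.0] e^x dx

f(x) = e^x
a = 1.75, b = 3.0, n = 4
h = (b - a)/n = 0.312500

Simpson's rule: (h/3)[f(x₀) + 4f(x₁) + 2f(x₂) + ... + f(xₙ)]

x_0 = 1.7500, f(x_0) = 5.754603, coefficient = 1
x_1 = 2.0625, f(x_1) = 7.865609, coefficient = 4
x_2 = 2.3750, f(x_2) = 10.751013, coefficient = 2
x_3 = 2.6875, f(x_3) = 14.694893, coefficient = 4
x_4 = 3.0000, f(x_4) = 20.085537, coefficient = 1

I ≈ (0.312500/3) × 137.584174 = 14.331685
Exact value: 14.330934
Error: 0.000751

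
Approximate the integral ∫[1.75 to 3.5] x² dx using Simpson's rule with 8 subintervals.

f(x) = x²
a = 1.75, b = 3.5, n = 8
h = (b - a)/n = 0.218750

Simpson's rule: (h/3)[f(x₀) + 4f(x₁) + 2f(x₂) + ... + f(xₙ)]

x_0 = 1.7500, f(x_0) = 3.062500, coefficient = 1
x_1 = 1.9688, f(x_1) = 3.875977, coefficient = 4
x_2 = 2.1875, f(x_2) = 4.785156, coefficient = 2
x_3 = 2.4062, f(x_3) = 5.790039, coefficient = 4
x_4 = 2.6250, f(x_4) = 6.890625, coefficient = 2
x_5 = 2.8438, f(x_5) = 8.086914, coefficient = 4
x_6 = 3.0625, f(x_6) = 9.378906, coefficient = 2
x_7 = 3.2812, f(x_7) = 10.766602, coefficient = 4
x_8 = 3.5000, f(x_8) = 12.250000, coefficient = 1

I ≈ (0.218750/3) × 171.500000 = 12.505208
Exact value: 12.505208
Error: 0.000000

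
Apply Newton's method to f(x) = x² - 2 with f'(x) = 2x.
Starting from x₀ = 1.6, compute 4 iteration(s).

f(x) = x² - 2
f'(x) = 2x
x₀ = 1.6

Newton-Raphson formula: x_{n+1} = x_n - f(x_n)/f'(x_n)

Iteration 1:
  f(1.600000) = 0.560000
  f'(1.600000) = 3.200000
  x_1 = 1.600000 - 0.560000/3.200000 = 1.425000
Iteration 2:
  f(1.425000) = 0.030625
  f'(1.425000) = 2.850000
  x_2 = 1.425000 - 0.030625/2.850000 = 1.414254
Iteration 3:
  f(1.414254) = 0.000115
  f'(1.414254) = 2.828509
  x_3 = 1.414254 - 0.000115/2.828509 = 1.414214
Iteration 4:
  f(1.414214) = 0.000000
  f'(1.414214) = 2.828427
  x_4 = 1.414214 - 0.000000/2.828427 = 1.414214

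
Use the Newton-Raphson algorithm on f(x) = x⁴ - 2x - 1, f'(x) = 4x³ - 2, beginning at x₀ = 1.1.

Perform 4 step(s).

f(x) = x⁴ - 2x - 1
f'(x) = 4x³ - 2
x₀ = 1.1

Newton-Raphson formula: x_{n+1} = x_n - f(x_n)/f'(x_n)

Iteration 1:
  f(1.100000) = -1.735900
  f'(1.100000) = 3.324000
  x_1 = 1.100000 - (-1.735900)/3.324000 = 1.622232
Iteration 2:
  f(1.622232) = 2.681051
  f'(1.622232) = 15.076509
  x_2 = 1.622232 - 2.681051/15.076509 = 1.444403
Iteration 3:
  f(1.444403) = 0.463837
  f'(1.444403) = 10.053820
  x_3 = 1.444403 - 0.463837/10.053820 = 1.398267
Iteration 4:
  f(1.398267) = 0.026081
  f'(1.398267) = 8.935293
  x_4 = 1.398267 - 0.026081/8.935293 = 1.395348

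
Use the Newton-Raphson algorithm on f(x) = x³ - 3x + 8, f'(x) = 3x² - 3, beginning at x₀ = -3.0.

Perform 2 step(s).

f(x) = x³ - 3x + 8
f'(x) = 3x² - 3
x₀ = -3.0

Newton-Raphson formula: x_{n+1} = x_n - f(x_n)/f'(x_n)

Iteration 1:
  f(-3.000000) = -10.000000
  f'(-3.000000) = 24.000000
  x_1 = -3.000000 - (-10.000000)/24.000000 = -2.583333
Iteration 2:
  f(-2.583333) = -1.490162
  f'(-2.583333) = 17.020833
  x_2 = -2.583333 - (-1.490162)/17.020833 = -2.495784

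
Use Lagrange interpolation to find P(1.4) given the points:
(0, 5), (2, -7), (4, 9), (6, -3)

Lagrange interpolation formula:
P(x) = Σ yᵢ × Lᵢ(x)
where Lᵢ(x) = Π_{j≠i} (x - xⱼ)/(xᵢ - xⱼ)

L_0(1.4) = (1.4 - 2)/(0 - 2) × (1.4 - 4)/(0 - 4) × (1.4 - 6)/(0 - 6) = 0.149500
L_1(1.4) = (1.4 - 0)/(2 - 0) × (1.4 - 4)/(2 - 4) × (1.4 - 6)/(2 - 6) = 1.046500
L_2(1.4) = (1.4 - 0)/(4 - 0) × (1.4 - 2)/(4 - 2) × (1.4 - 6)/(4 - 6) = -0.241500
L_3(1.4) = (1.4 - 0)/(6 - 0) × (1.4 - 2)/(6 - 2) × (1.4 - 4)/(6 - 4) = 0.045500

P(1.4) = 5×L_0(1.4) + (-7)×L_1(1.4) + 9×L_2(1.4) + (-3)×L_3(1.4)
P(1.4) = -8.888000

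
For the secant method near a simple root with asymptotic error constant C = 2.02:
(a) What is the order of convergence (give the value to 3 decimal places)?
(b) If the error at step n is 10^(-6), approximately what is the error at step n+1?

(a) Secant method has superlinear convergence with order φ = (1+√5)/2 ≈ 1.618.
    This means |e_{n+1}| ≈ C|e_n|^1.618.

(b) With |e_n| = 10^(-6) and C = 2.02:
    |e_{n+1}| ≈ 2.02 × (10^(-6))^1.618 = 2.02 × 10^(-9.71)

(a) ≈ 1.618 (golden ratio); (b) |e_{n+1}| ≈ 3.955e-10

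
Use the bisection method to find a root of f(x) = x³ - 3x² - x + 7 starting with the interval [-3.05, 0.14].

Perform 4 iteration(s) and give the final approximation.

f(x) = x³ - 3x² - x + 7
Initial interval: [-3.05, 0.14]

Iteration 1:
  c_1 = (-3.050000 + 0.140000)/2 = -1.455000
  f(c_1) = f(-1.455000) = -0.976346
  f(a) × f(c) ≥ 0, new interval: [-1.455000, 0.140000]
Iteration 2:
  c_2 = (-1.455000 + 0.140000)/2 = -0.657500
  f(c_2) = f(-0.657500) = 6.076340
  f(a) × f(c) < 0, new interval: [-1.455000, -0.657500]
Iteration 3:
  c_3 = (-1.455000 + (-0.657500))/2 = -1.056250
  f(c_3) = f(-1.056250) = 3.530838
  f(a) × f(c) < 0, new interval: [-1.455000, -1.056250]
Iteration 4:
  c_4 = (-1.455000 + (-1.056250))/2 = -1.255625
  f(c_4) = f(-1.255625) = 1.546232
  f(a) × f(c) < 0, new interval: [-1.455000, -1.255625]

After 4 iteration(s), the approximation is c_4 = -1.255625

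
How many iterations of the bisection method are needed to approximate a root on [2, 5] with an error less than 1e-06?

We need (b-a)/2^n ≤ 1e-06
(5 - 2)/2^n ≤ 1e-06
3/2^n ≤ 1e-06
2^n ≥ 3000000
n ≥ log₂(3000000) = 21.52
n ≥ 22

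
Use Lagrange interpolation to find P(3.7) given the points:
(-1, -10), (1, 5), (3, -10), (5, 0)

Lagrange interpolation formula:
P(x) = Σ yᵢ × Lᵢ(x)
where Lᵢ(x) = Π_{j≠i} (x - xⱼ)/(xᵢ - xⱼ)

L_0(3.7) = (3.7 - 1)/(-1 - 1) × (3.7 - 3)/(-1 - 3) × (3.7 - 5)/(-1 - 5) = 0.051188
L_1(3.7) = (3.7 - (-1))/(1 - (-1)) × (3.7 - 3)/(1 - 3) × (3.7 - 5)/(1 - 5) = -0.267313
L_2(3.7) = (3.7 - (-1))/(3 - (-1)) × (3.7 - 1)/(3 - 1) × (3.7 - 5)/(3 - 5) = 1.031062
L_3(3.7) = (3.7 - (-1))/(5 - (-1)) × (3.7 - 1)/(5 - 1) × (3.7 - 3)/(5 - 3) = 0.185063

P(3.7) = (-10)×L_0(3.7) + 5×L_1(3.7) + (-10)×L_2(3.7) + 0×L_3(3.7)
P(3.7) = -12.159063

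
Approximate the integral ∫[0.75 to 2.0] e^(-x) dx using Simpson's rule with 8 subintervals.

f(x) = e^(-x)
a = 0.75, b = 2.0, n = 8
h = (b - a)/n = 0.156250

Simpson's rule: (h/3)[f(x₀) + 4f(x₁) + 2f(x₂) + ... + f(xₙ)]

x_0 = 0.7500, f(x_0) = 0.472367, coefficient = 1
x_1 = 0.9062, f(x_1) = 0.404037, coefficient = 4
x_2 = 1.0625, f(x_2) = 0.345591, coefficient = 2
x_3 = 1.2188, f(x_3) = 0.295599, coefficient = 4
x_4 = 1.3750, f(x_4) = 0.252840, coefficient = 2
x_5 = 1.5312, f(x_5) = 0.216265, coefficient = 4
x_6 = 1.6875, f(x_6) = 0.184981, coefficient = 2
x_7 = 1.8438, f(x_7) = 0.158223, coefficient = 4
x_8 = 2.0000, f(x_8) = 0.135335, coefficient = 1

I ≈ (0.156250/3) × 6.471022 = 0.337032
Exact value: 0.337031
Error: 0.000001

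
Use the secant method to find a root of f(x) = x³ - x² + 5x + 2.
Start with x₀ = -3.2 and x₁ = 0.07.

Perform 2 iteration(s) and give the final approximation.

f(x) = x³ - x² + 5x + 2
x₀ = -3.2, x₁ = 0.07

Secant formula: x_{n+1} = x_n - f(x_n)(x_n - x_{n-1})/(f(x_n) - f(x_{n-1}))

Iteration 1:
  f(-3.200000) = -57.008000
  f(0.070000) = 2.345443
  x_2 = 0.070000 - 2.345443×(0.070000 - (-3.200000))/(2.345443 - (-57.008000))
       = -0.059219
Iteration 2:
  f(0.070000) = 2.345443
  f(-0.059219) = 1.700190
  x_3 = -0.059219 - 1.700190×(-0.059219 - 0.070000)/(1.700190 - 2.345443)
       = -0.399701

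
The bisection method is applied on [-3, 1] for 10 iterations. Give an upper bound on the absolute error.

Bisection error bound: |error| ≤ (b-a)/2^n
|error| ≤ (1 - (-3))/2^10 = 4/2^10
|error| ≤ 0.0039062500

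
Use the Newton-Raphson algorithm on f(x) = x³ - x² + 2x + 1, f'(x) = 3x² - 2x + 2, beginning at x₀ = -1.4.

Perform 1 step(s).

f(x) = x³ - x² + 2x + 1
f'(x) = 3x² - 2x + 2
x₀ = -1.4

Newton-Raphson formula: x_{n+1} = x_n - f(x_n)/f'(x_n)

Iteration 1:
  f(-1.400000) = -6.504000
  f'(-1.400000) = 10.680000
  x_1 = -1.400000 - (-6.504000)/10.680000 = -0.791011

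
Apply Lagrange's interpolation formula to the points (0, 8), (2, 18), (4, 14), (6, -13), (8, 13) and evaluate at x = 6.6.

Lagrange interpolation formula:
P(x) = Σ yᵢ × Lᵢ(x)
where Lᵢ(x) = Π_{j≠i} (x - xⱼ)/(xᵢ - xⱼ)

L_0(6.6) = (6.6 - 2)/(0 - 2) × (6.6 - 4)/(0 - 4) × (6.6 - 6)/(0 - 6) × (6.6 - 8)/(0 - 8) = -0.026162
L_1(6.6) = (6.6 - 0)/(2 - 0) × (6.6 - 4)/(2 - 4) × (6.6 - 6)/(2 - 6) × (6.6 - 8)/(2 - 8) = 0.150150
L_2(6.6) = (6.6 - 0)/(4 - 0) × (6.6 - 2)/(4 - 2) × (6.6 - 6)/(4 - 6) × (6.6 - 8)/(4 - 8) = -0.398475
L_3(6.6) = (6.6 - 0)/(6 - 0) × (6.6 - 2)/(6 - 2) × (6.6 - 4)/(6 - 4) × (6.6 - 8)/(6 - 8) = 1.151150
L_4(6.6) = (6.6 - 0)/(8 - 0) × (6.6 - 2)/(8 - 2) × (6.6 - 4)/(8 - 4) × (6.6 - 6)/(8 - 6) = 0.123337

P(6.6) = 8×L_0(6.6) + 18×L_1(6.6) + 14×L_2(6.6) + (-13)×L_3(6.6) + 13×L_4(6.6)
P(6.6) = -16.446812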